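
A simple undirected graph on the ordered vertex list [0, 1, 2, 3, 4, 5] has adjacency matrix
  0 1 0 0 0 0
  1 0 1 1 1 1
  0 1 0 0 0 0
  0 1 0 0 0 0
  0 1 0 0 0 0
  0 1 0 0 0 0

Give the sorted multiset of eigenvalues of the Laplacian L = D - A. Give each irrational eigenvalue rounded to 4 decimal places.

With the vertex order [0, 1, 2, 3, 4, 5], the degrees are [1, 5, 1, 1, 1, 1], giving D = diag(1, 5, 1, 1, 1, 1) and L = D - A. Since every row of L sums to 0, the all-ones vector is in the kernel and 0 is an eigenvalue. The single zero eigenvalue shows the graph is connected. The largest eigenvalue, 6, is at most the vertex count 6.

[0, 1, 1, 1, 1, 6]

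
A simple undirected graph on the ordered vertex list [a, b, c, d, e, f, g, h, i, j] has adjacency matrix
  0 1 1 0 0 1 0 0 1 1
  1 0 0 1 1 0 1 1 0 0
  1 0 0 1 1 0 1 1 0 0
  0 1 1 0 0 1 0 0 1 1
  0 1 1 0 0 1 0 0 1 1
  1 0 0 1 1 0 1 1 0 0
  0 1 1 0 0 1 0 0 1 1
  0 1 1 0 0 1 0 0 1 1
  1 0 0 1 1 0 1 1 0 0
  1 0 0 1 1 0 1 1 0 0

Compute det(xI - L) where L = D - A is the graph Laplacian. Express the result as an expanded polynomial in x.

Each diagonal entry of L is the vertex degree and each off-diagonal entry is -1 where an edge is present, 0 otherwise; in the order [a, b, c, d, e, f, g, h, i, j] the diagonal is [5, 5, 5, 5, 5, 5, 5, 5, 5, 5]. L has integer entries, so p(x) = det(xI - L) has integer coefficients. Expanding the determinant yields x^10 - 50x^9 + 1100x^8 - 14000x^7 + 113750x^6 - 612500x^5 + 2187500x^4 - 5000000x^3 + 6640625x^2 - 3906250x. The coefficient of x^9 equals -trace(L) = -50, matching the sum of degrees. The eigenvalues sum to 50, which equals trace(L) = 2|E|. By the matrix-tree theorem the graph has (1/10) * product of the nonzero eigenvalues = 390625 spanning trees.

x^10 - 50x^9 + 1100x^8 - 14000x^7 + 113750x^6 - 612500x^5 + 2187500x^4 - 5000000x^3 + 6640625x^2 - 3906250x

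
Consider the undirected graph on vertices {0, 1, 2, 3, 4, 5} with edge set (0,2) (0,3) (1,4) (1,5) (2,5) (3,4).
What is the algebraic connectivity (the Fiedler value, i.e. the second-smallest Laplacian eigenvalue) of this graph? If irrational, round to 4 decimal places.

Reading degrees in the order [0, 1, 2, 3, 4, 5] gives [2, 2, 2, 2, 2, 2]; set D = diag(2, 2, 2, 2, 2, 2) and form L = D - A. The smallest Laplacian eigenvalue is always 0. The next one, lambda_2 = 1, measures how hard the graph is to disconnect: larger values mean better connectivity. The largest eigenvalue, 4, is at most the vertex count 6.

1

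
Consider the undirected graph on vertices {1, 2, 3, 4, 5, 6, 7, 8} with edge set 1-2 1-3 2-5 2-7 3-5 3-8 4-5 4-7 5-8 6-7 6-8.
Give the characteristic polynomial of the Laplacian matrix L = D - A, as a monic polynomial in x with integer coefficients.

With the vertex order [1, 2, 3, 4, 5, 6, 7, 8], the degrees are [2, 3, 3, 2, 4, 2, 3, 3], giving D = diag(2, 3, 3, 2, 4, 2, 3, 3) and L = D - A. L has integer entries, so p(x) = det(xI - L) has integer coefficients. Expanding the determinant yields x^8 - 22x^7 + 199x^6 - 956x^5 + 2625x^4 - 4108x^3 + 3388x^2 - 1136x. The constant term is 0 because L is singular (the all-ones vector lies in its kernel). The largest eigenvalue, 5.6437, is at most the vertex count 8. By the matrix-tree theorem the graph has (1/8) * product of the nonzero eigenvalues = 142 spanning trees.

x^8 - 22x^7 + 199x^6 - 956x^5 + 2625x^4 - 4108x^3 + 3388x^2 - 1136x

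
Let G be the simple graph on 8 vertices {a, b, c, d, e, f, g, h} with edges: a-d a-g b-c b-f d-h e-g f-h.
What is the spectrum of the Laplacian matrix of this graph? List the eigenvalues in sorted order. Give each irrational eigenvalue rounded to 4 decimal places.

Each diagonal entry of L is the vertex degree and each off-diagonal entry is -1 where an edge is present, 0 otherwise; in the order [a, b, c, d, e, f, g, h] the diagonal is [2, 2, 1, 2, 1, 2, 2, 2]. The multiplicity of 0 as a Laplacian eigenvalue equals the number of connected components. The largest eigenvalue, 3.8478, is at most the vertex count 8. By the matrix-tree theorem the graph has (1/8) * product of the nonzero eigenvalues = 1 spanning tree.

[0, 0.1522, 0.5858, 1.2346, 2, 2.7654, 3.4142, 3.8478]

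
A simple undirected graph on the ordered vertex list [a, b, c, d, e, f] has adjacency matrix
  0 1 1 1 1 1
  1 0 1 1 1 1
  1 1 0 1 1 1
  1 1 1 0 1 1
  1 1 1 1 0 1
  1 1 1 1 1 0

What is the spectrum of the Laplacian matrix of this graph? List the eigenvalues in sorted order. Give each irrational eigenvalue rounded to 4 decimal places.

[0, 6, 6, 6, 6, 6]

Reading degrees in the order [a, b, c, d, e, f] gives [5, 5, 5, 5, 5, 5]; set D = diag(5, 5, 5, 5, 5, 5) and form L = D - A. L is symmetric positive semidefinite, so every eigenvalue is real and nonnegative. By the matrix-tree theorem the graph has (1/6) * product of the nonzero eigenvalues = 1296 spanning trees.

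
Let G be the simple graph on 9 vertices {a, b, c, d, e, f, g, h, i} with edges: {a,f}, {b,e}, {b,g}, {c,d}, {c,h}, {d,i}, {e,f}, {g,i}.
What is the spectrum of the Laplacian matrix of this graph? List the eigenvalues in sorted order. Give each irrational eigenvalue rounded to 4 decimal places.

[0, 0.1206, 0.4679, 1, 1.6527, 2.3473, 3, 3.5321, 3.8794]

Each diagonal entry of L is the vertex degree and each off-diagonal entry is -1 where an edge is present, 0 otherwise; in the order [a, b, c, d, e, f, g, h, i] the diagonal is [1, 2, 2, 2, 2, 2, 2, 1, 2]. L is symmetric positive semidefinite, so every eigenvalue is real and nonnegative. The single zero eigenvalue shows the graph is connected. There is one zero in the spectrum, matching the 1 component. The largest eigenvalue, 3.8794, is at most the vertex count 9.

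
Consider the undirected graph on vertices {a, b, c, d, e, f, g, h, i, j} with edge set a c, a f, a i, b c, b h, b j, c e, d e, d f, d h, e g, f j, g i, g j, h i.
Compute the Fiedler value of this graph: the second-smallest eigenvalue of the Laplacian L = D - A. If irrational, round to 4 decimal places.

2

Each diagonal entry of L is the vertex degree and each off-diagonal entry is -1 where an edge is present, 0 otherwise; in the order [a, b, c, d, e, f, g, h, i, j] the diagonal is [3, 3, 3, 3, 3, 3, 3, 3, 3, 3]. The sorted Laplacian eigenvalues are [0, 2, 2, 2, 2, 2, 5, 5, 5, 5]; the algebraic connectivity is the second entry, 2. The eigenvalues sum to 30, which equals trace(L) = 2|E|.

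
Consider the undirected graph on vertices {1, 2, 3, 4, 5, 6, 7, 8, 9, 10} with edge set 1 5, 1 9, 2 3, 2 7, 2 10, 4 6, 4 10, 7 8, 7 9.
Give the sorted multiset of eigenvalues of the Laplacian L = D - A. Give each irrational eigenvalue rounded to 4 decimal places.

[0, 0.1487, 0.3820, 0.6496, 1.3820, 1.4400, 2.6180, 3.0561, 3.6180, 4.7056]

Reading degrees in the order [1, 2, 3, 4, 5, 6, 7, 8, 9, 10] gives [2, 3, 1, 2, 1, 1, 3, 1, 2, 2]; set D = diag(2, 3, 1, 2, 1, 1, 3, 1, 2, 2) and form L = D - A. The multiplicity of 0 as a Laplacian eigenvalue equals the number of connected components. By the matrix-tree theorem the graph has (1/10) * product of the nonzero eigenvalues = 1 spanning tree. The largest eigenvalue, 4.7056, is at most the vertex count 10.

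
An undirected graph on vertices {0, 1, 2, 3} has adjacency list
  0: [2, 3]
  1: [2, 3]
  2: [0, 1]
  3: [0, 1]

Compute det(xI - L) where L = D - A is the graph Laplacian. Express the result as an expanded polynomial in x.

Each diagonal entry of L is the vertex degree and each off-diagonal entry is -1 where an edge is present, 0 otherwise; in the order [0, 1, 2, 3] the diagonal is [2, 2, 2, 2]. The eigenvalues of L are [0, 2, 2, 4]; the characteristic polynomial is the product of (x - lambda_i), which multiplies out to x^4 - 8x^3 + 20x^2 - 16x. The constant term is 0 because L is singular (the all-ones vector lies in its kernel). The largest eigenvalue, 4, is at most the vertex count 4.

x^4 - 8x^3 + 20x^2 - 16x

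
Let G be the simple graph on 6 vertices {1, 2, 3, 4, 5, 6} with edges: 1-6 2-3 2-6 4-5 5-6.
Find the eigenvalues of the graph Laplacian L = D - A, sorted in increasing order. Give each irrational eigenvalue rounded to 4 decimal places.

[0, 0.3820, 0.6972, 2, 2.6180, 4.3028]

With the vertex order [1, 2, 3, 4, 5, 6], the degrees are [1, 2, 1, 1, 2, 3], giving D = diag(1, 2, 1, 1, 2, 3) and L = D - A. Diagonalising L (or applying a numerical eigensolver to the 6x6 matrix) gives the spectrum above. The single zero eigenvalue shows the graph is connected. There is one zero in the spectrum, matching the 1 component.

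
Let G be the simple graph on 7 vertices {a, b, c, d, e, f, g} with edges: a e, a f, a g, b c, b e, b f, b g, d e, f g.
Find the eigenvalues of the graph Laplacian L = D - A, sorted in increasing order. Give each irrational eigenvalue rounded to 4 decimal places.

[0, 0.6766, 1, 3, 3.6421, 4, 5.6813]

Reading degrees in the order [a, b, c, d, e, f, g] gives [3, 4, 1, 1, 3, 3, 3]; set D = diag(3, 4, 1, 1, 3, 3, 3) and form L = D - A. Since every row of L sums to 0, the all-ones vector is in the kernel and 0 is an eigenvalue.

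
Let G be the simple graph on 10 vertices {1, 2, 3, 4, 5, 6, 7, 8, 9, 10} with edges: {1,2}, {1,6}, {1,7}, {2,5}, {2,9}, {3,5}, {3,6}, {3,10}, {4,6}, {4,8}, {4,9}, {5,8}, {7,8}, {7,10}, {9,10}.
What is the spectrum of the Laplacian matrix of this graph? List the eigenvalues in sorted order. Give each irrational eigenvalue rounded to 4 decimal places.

With the vertex order [1, 2, 3, 4, 5, 6, 7, 8, 9, 10], the degrees are [3, 3, 3, 3, 3, 3, 3, 3, 3, 3], giving D = diag(3, 3, 3, 3, 3, 3, 3, 3, 3, 3) and L = D - A. Since every row of L sums to 0, the all-ones vector is in the kernel and 0 is an eigenvalue. There is one zero in the spectrum, matching the 1 component.

[0, 2, 2, 2, 2, 2, 5, 5, 5, 5]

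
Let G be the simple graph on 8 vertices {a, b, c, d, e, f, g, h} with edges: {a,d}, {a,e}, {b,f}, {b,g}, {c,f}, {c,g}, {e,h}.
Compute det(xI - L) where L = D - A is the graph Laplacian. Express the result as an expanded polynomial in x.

Reading degrees in the order [a, b, c, d, e, f, g, h] gives [2, 2, 2, 1, 2, 2, 2, 1]; set D = diag(2, 2, 2, 1, 2, 2, 2, 1) and form L = D - A. L has integer entries, so p(x) = det(xI - L) has integer coefficients. Expanding the determinant yields x^8 - 14x^7 + 78x^6 - 220x^5 + 328x^4 - 240x^3 + 64x^2. The coefficient of x^7 equals -trace(L) = -14, matching the sum of degrees. The largest eigenvalue, 4, is at most the vertex count 8. There are 2 zeros in the spectrum, matching the 2 components.

x^8 - 14x^7 + 78x^6 - 220x^5 + 328x^4 - 240x^3 + 64x^2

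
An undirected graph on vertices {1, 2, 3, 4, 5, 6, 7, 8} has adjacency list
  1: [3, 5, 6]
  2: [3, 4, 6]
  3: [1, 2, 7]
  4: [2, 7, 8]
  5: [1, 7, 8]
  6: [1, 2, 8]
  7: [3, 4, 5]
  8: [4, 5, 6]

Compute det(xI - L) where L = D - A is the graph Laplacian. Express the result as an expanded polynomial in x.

Reading degrees in the order [1, 2, 3, 4, 5, 6, 7, 8] gives [3, 3, 3, 3, 3, 3, 3, 3]; set D = diag(3, 3, 3, 3, 3, 3, 3, 3) and form L = D - A. Computing det(xI - L) by cofactor expansion (or equivalently via sum-over-permutations) gives x^8 - 24x^7 + 240x^6 - 1296x^5 + 4080x^4 - 7488x^3 + 7424x^2 - 3072x. Since p(0) = det(-L) = 0, x divides p(x). The eigenvalues sum to 24, which equals trace(L) = 2|E|.

x^8 - 24x^7 + 240x^6 - 1296x^5 + 4080x^4 - 7488x^3 + 7424x^2 - 3072x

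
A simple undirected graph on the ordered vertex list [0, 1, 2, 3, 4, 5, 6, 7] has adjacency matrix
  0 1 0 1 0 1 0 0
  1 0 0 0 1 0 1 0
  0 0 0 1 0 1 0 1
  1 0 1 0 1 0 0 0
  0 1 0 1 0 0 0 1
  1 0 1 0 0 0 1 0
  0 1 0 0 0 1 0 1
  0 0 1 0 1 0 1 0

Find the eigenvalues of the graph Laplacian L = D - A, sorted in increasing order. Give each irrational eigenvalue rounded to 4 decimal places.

Reading degrees in the order [0, 1, 2, 3, 4, 5, 6, 7] gives [3, 3, 3, 3, 3, 3, 3, 3]; set D = diag(3, 3, 3, 3, 3, 3, 3, 3) and form L = D - A. Diagonalising L (or applying a numerical eigensolver to the 8x8 matrix) gives the spectrum above. The single zero eigenvalue shows the graph is connected. There is one zero in the spectrum, matching the 1 component.

[0, 2, 2, 2, 4, 4, 4, 6]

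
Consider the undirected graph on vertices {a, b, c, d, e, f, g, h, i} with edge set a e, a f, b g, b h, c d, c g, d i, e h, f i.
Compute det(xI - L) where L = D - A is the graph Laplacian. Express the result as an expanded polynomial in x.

x^9 - 18x^8 + 135x^7 - 546x^6 + 1287x^5 - 1782x^4 + 1386x^3 - 540x^2 + 81x

Each diagonal entry of L is the vertex degree and each off-diagonal entry is -1 where an edge is present, 0 otherwise; in the order [a, b, c, d, e, f, g, h, i] the diagonal is [2, 2, 2, 2, 2, 2, 2, 2, 2]. Computing det(xI - L) by cofactor expansion (or equivalently via sum-over-permutations) gives x^9 - 18x^8 + 135x^7 - 546x^6 + 1287x^5 - 1782x^4 + 1386x^3 - 540x^2 + 81x. The coefficient of x^8 equals -trace(L) = -18, matching the sum of degrees.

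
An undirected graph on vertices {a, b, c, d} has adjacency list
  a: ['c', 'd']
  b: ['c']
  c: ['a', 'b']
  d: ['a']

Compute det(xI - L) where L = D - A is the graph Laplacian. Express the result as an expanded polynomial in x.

x^4 - 6x^3 + 10x^2 - 4x

Each diagonal entry of L is the vertex degree and each off-diagonal entry is -1 where an edge is present, 0 otherwise; in the order [a, b, c, d] the diagonal is [2, 1, 2, 1]. Computing det(xI - L) by cofactor expansion (or equivalently via sum-over-permutations) gives x^4 - 6x^3 + 10x^2 - 4x. The constant term is 0 because L is singular (the all-ones vector lies in its kernel). The largest eigenvalue, 3.4142, is at most the vertex count 4. By the matrix-tree theorem the graph has (1/4) * product of the nonzero eigenvalues = 1 spanning tree.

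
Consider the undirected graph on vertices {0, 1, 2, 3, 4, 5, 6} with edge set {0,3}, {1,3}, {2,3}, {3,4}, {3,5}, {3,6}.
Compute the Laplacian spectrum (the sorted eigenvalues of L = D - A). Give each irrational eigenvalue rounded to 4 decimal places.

Each diagonal entry of L is the vertex degree and each off-diagonal entry is -1 where an edge is present, 0 otherwise; in the order [0, 1, 2, 3, 4, 5, 6] the diagonal is [1, 1, 1, 6, 1, 1, 1]. Diagonalising L (or applying a numerical eigensolver to the 7x7 matrix) gives the spectrum above. The single zero eigenvalue shows the graph is connected. The largest eigenvalue, 7, is at most the vertex count 7. There is one zero in the spectrum, matching the 1 component.

[0, 1, 1, 1, 1, 1, 7]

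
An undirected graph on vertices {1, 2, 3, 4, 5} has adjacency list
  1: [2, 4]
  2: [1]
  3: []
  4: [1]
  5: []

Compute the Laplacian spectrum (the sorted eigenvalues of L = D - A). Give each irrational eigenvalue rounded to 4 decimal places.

Each diagonal entry of L is the vertex degree and each off-diagonal entry is -1 where an edge is present, 0 otherwise; in the order [1, 2, 3, 4, 5] the diagonal is [2, 1, 0, 1, 0]. L is symmetric positive semidefinite, so every eigenvalue is real and nonnegative. The 3 zero eigenvalues correspond to the 3 connected components. The largest eigenvalue, 3, is at most the vertex count 5. There are 3 zeros in the spectrum, matching the 3 components.

[0, 0, 0, 1, 3]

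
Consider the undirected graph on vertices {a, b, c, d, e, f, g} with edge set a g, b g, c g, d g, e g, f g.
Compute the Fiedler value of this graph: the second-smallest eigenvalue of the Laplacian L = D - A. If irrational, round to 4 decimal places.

1

Each diagonal entry of L is the vertex degree and each off-diagonal entry is -1 where an edge is present, 0 otherwise; in the order [a, b, c, d, e, f, g] the diagonal is [1, 1, 1, 1, 1, 1, 6]. Computing the eigenvalues of L and sorting gives [0, 1, 1, 1, 1, 1, 7]. The Fiedler value lambda_2 = 1 is strictly positive, so the graph is connected. There is one zero in the spectrum, matching the 1 component.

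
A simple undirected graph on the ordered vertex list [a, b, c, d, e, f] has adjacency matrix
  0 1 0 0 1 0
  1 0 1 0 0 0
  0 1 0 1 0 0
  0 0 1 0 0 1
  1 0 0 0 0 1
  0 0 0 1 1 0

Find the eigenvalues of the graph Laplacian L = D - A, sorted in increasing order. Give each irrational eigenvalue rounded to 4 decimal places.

Reading degrees in the order [a, b, c, d, e, f] gives [2, 2, 2, 2, 2, 2]; set D = diag(2, 2, 2, 2, 2, 2) and form L = D - A. Since every row of L sums to 0, the all-ones vector is in the kernel and 0 is an eigenvalue. The single zero eigenvalue shows the graph is connected. There is one zero in the spectrum, matching the 1 component.

[0, 1, 1, 3, 3, 4]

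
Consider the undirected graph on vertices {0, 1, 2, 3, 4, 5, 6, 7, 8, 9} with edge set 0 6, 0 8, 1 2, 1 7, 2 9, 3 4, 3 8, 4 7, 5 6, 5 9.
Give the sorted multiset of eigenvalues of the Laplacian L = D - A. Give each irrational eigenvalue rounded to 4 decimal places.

Reading degrees in the order [0, 1, 2, 3, 4, 5, 6, 7, 8, 9] gives [2, 2, 2, 2, 2, 2, 2, 2, 2, 2]; set D = diag(2, 2, 2, 2, 2, 2, 2, 2, 2, 2) and form L = D - A. Diagonalising L (or applying a numerical eigensolver to the 10x10 matrix) gives the spectrum above. By the matrix-tree theorem the graph has (1/10) * product of the nonzero eigenvalues = 10 spanning trees. There is one zero in the spectrum, matching the 1 component.

[0, 0.3820, 0.3820, 1.3820, 1.3820, 2.6180, 2.6180, 3.6180, 3.6180, 4]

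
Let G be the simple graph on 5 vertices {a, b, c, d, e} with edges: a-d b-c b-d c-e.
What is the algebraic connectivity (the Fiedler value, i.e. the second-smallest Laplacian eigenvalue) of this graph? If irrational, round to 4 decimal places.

Each diagonal entry of L is the vertex degree and each off-diagonal entry is -1 where an edge is present, 0 otherwise; in the order [a, b, c, d, e] the diagonal is [1, 2, 2, 2, 1]. The smallest Laplacian eigenvalue is always 0. The next one, lambda_2 = 0.3820, measures how hard the graph is to disconnect: larger values mean better connectivity.

0.3820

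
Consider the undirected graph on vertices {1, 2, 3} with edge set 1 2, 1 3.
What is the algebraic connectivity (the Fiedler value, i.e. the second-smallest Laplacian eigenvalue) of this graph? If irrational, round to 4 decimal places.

Each diagonal entry of L is the vertex degree and each off-diagonal entry is -1 where an edge is present, 0 otherwise; in the order [1, 2, 3] the diagonal is [2, 1, 1]. The smallest Laplacian eigenvalue is always 0. The next one, lambda_2 = 1, measures how hard the graph is to disconnect: larger values mean better connectivity. By the matrix-tree theorem the graph has (1/3) * product of the nonzero eigenvalues = 1 spanning tree.

1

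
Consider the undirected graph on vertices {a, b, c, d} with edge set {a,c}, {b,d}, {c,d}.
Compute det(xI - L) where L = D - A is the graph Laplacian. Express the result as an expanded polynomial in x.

x^4 - 6x^3 + 10x^2 - 4x

With the vertex order [a, b, c, d], the degrees are [1, 1, 2, 2], giving D = diag(1, 1, 2, 2) and L = D - A. Computing det(xI - L) by cofactor expansion (or equivalently via sum-over-permutations) gives x^4 - 6x^3 + 10x^2 - 4x. The coefficient of x^3 equals -trace(L) = -6, matching the sum of degrees. The largest eigenvalue, 3.4142, is at most the vertex count 4. There is one zero in the spectrum, matching the 1 component.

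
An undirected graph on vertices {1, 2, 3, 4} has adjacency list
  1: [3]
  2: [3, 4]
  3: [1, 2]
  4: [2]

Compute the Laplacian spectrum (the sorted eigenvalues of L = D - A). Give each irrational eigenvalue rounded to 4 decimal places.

Reading degrees in the order [1, 2, 3, 4] gives [1, 2, 2, 1]; set D = diag(1, 2, 2, 1) and form L = D - A. L is symmetric positive semidefinite, so every eigenvalue is real and nonnegative. The single zero eigenvalue shows the graph is connected. By the matrix-tree theorem the graph has (1/4) * product of the nonzero eigenvalues = 1 spanning tree.

[0, 0.5858, 2, 3.4142]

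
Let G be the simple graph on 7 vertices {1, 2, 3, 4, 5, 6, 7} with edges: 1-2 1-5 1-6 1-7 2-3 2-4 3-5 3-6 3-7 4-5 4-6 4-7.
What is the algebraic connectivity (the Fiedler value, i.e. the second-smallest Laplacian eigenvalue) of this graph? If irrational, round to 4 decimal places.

3

Each diagonal entry of L is the vertex degree and each off-diagonal entry is -1 where an edge is present, 0 otherwise; in the order [1, 2, 3, 4, 5, 6, 7] the diagonal is [4, 3, 4, 4, 3, 3, 3]. The smallest Laplacian eigenvalue is always 0. The next one, lambda_2 = 3, measures how hard the graph is to disconnect: larger values mean better connectivity. The largest eigenvalue, 7, is at most the vertex count 7. The eigenvalues sum to 24, which equals trace(L) = 2|E|.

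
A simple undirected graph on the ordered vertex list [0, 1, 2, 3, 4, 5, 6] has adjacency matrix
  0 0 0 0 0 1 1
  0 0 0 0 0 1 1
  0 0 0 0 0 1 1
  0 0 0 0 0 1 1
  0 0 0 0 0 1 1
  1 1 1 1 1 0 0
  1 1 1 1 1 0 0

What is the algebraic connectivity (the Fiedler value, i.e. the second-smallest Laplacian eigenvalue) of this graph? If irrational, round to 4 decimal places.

Each diagonal entry of L is the vertex degree and each off-diagonal entry is -1 where an edge is present, 0 otherwise; in the order [0, 1, 2, 3, 4, 5, 6] the diagonal is [2, 2, 2, 2, 2, 5, 5]. Computing the eigenvalues of L and sorting gives [0, 2, 2, 2, 2, 5, 7]. The Fiedler value lambda_2 = 2 is strictly positive, so the graph is connected. The eigenvalues sum to 20, which equals trace(L) = 2|E|.

2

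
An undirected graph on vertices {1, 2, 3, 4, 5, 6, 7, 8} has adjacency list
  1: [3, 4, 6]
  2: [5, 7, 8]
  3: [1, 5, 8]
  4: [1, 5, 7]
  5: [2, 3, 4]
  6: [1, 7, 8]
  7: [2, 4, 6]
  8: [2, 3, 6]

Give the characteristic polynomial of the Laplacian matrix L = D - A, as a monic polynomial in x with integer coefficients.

With the vertex order [1, 2, 3, 4, 5, 6, 7, 8], the degrees are [3, 3, 3, 3, 3, 3, 3, 3], giving D = diag(3, 3, 3, 3, 3, 3, 3, 3) and L = D - A. The eigenvalues of L are [0, 2, 2, 2, 4, 4, 4, 6]; the characteristic polynomial is the product of (x - lambda_i), which multiplies out to x^8 - 24x^7 + 240x^6 - 1296x^5 + 4080x^4 - 7488x^3 + 7424x^2 - 3072x. The constant term is 0 because L is singular (the all-ones vector lies in its kernel). The eigenvalues sum to 24, which equals trace(L) = 2|E|. The largest eigenvalue, 6, is at most the vertex count 8.

x^8 - 24x^7 + 240x^6 - 1296x^5 + 4080x^4 - 7488x^3 + 7424x^2 - 3072x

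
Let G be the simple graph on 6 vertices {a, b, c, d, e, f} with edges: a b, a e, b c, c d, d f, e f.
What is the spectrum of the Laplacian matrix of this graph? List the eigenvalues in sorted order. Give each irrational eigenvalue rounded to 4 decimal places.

Each diagonal entry of L is the vertex degree and each off-diagonal entry is -1 where an edge is present, 0 otherwise; in the order [a, b, c, d, e, f] the diagonal is [2, 2, 2, 2, 2, 2]. Since every row of L sums to 0, the all-ones vector is in the kernel and 0 is an eigenvalue. The single zero eigenvalue shows the graph is connected. There is one zero in the spectrum, matching the 1 component.

[0, 1, 1, 3, 3, 4]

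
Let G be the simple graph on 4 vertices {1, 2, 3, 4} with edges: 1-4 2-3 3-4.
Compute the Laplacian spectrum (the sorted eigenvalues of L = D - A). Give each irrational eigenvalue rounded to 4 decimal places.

[0, 0.5858, 2, 3.4142]

Each diagonal entry of L is the vertex degree and each off-diagonal entry is -1 where an edge is present, 0 otherwise; in the order [1, 2, 3, 4] the diagonal is [1, 1, 2, 2]. The multiplicity of 0 as a Laplacian eigenvalue equals the number of connected components. The single zero eigenvalue shows the graph is connected. The eigenvalues sum to 6, which equals trace(L) = 2|E|.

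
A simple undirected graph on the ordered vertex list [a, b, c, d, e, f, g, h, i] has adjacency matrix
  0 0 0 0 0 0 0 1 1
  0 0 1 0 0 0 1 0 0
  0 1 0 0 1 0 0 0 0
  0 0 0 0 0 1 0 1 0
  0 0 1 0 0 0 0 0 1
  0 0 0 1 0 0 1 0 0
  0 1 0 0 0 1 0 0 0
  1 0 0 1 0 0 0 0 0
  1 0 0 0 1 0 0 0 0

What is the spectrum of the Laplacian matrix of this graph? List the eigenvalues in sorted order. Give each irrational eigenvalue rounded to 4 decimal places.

[0, 0.4679, 0.4679, 1.6527, 1.6527, 3, 3, 3.8794, 3.8794]

With the vertex order [a, b, c, d, e, f, g, h, i], the degrees are [2, 2, 2, 2, 2, 2, 2, 2, 2], giving D = diag(2, 2, 2, 2, 2, 2, 2, 2, 2) and L = D - A. The multiplicity of 0 as a Laplacian eigenvalue equals the number of connected components. The single zero eigenvalue shows the graph is connected.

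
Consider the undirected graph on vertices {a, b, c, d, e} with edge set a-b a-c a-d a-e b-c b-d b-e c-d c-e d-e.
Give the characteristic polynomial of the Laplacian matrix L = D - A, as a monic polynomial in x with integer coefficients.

x^5 - 20x^4 + 150x^3 - 500x^2 + 625x

With the vertex order [a, b, c, d, e], the degrees are [4, 4, 4, 4, 4], giving D = diag(4, 4, 4, 4, 4) and L = D - A. The eigenvalues of L are [0, 5, 5, 5, 5]; the characteristic polynomial is the product of (x - lambda_i), which multiplies out to x^5 - 20x^4 + 150x^3 - 500x^2 + 625x. The constant term is 0 because L is singular (the all-ones vector lies in its kernel). The largest eigenvalue, 5, is at most the vertex count 5.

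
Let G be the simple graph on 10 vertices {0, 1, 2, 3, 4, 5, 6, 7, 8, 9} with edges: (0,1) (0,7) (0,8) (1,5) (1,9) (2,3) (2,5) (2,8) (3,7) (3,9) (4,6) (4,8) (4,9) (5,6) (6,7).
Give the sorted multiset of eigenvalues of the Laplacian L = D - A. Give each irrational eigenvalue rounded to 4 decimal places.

[0, 2, 2, 2, 2, 2, 5, 5, 5, 5]

Reading degrees in the order [0, 1, 2, 3, 4, 5, 6, 7, 8, 9] gives [3, 3, 3, 3, 3, 3, 3, 3, 3, 3]; set D = diag(3, 3, 3, 3, 3, 3, 3, 3, 3, 3) and form L = D - A. L is symmetric positive semidefinite, so every eigenvalue is real and nonnegative. By the matrix-tree theorem the graph has (1/10) * product of the nonzero eigenvalues = 2000 spanning trees.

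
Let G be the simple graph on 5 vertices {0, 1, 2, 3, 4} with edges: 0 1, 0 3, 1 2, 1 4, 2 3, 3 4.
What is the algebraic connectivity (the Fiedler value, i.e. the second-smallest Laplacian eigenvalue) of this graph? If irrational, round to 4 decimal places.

Reading degrees in the order [0, 1, 2, 3, 4] gives [2, 3, 2, 3, 2]; set D = diag(2, 3, 2, 3, 2) and form L = D - A. Computing the eigenvalues of L and sorting gives [0, 2, 2, 3, 5]. The Fiedler value lambda_2 = 2 is strictly positive, so the graph is connected. The largest eigenvalue, 5, is at most the vertex count 5. There is one zero in the spectrum, matching the 1 component.

2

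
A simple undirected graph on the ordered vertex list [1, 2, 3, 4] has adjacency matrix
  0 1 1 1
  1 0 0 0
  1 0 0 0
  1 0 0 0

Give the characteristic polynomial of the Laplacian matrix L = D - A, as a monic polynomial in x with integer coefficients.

x^4 - 6x^3 + 9x^2 - 4x

Reading degrees in the order [1, 2, 3, 4] gives [3, 1, 1, 1]; set D = diag(3, 1, 1, 1) and form L = D - A. The eigenvalues of L are [0, 1, 1, 4]; the characteristic polynomial is the product of (x - lambda_i), which multiplies out to x^4 - 6x^3 + 9x^2 - 4x. Since p(0) = det(-L) = 0, x divides p(x). There is one zero in the spectrum, matching the 1 component. The largest eigenvalue, 4, is at most the vertex count 4.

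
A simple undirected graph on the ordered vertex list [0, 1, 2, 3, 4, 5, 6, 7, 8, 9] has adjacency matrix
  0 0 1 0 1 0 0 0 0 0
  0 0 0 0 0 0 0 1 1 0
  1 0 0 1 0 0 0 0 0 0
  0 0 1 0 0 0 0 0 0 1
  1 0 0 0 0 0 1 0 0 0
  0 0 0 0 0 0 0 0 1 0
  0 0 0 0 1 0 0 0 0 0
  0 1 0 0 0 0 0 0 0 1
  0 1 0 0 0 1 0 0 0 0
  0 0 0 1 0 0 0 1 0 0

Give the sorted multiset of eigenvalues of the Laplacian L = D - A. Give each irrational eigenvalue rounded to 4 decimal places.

Reading degrees in the order [0, 1, 2, 3, 4, 5, 6, 7, 8, 9] gives [2, 2, 2, 2, 2, 1, 1, 2, 2, 2]; set D = diag(2, 2, 2, 2, 2, 1, 1, 2, 2, 2) and form L = D - A. Diagonalising L (or applying a numerical eigensolver to the 10x10 matrix) gives the spectrum above. The single zero eigenvalue shows the graph is connected. The largest eigenvalue, 3.9021, is at most the vertex count 10. By the matrix-tree theorem the graph has (1/10) * product of the nonzero eigenvalues = 1 spanning tree.

[0, 0.0979, 0.3820, 0.8244, 1.3820, 2, 2.6180, 3.1756, 3.6180, 3.9021]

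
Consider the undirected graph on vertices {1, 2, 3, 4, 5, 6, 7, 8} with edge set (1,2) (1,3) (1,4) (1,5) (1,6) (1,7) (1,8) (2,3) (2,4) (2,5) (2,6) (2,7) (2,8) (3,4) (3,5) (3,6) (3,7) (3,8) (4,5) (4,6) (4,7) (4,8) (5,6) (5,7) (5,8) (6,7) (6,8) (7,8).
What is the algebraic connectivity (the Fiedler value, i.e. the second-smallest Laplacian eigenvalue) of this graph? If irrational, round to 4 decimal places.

8

With the vertex order [1, 2, 3, 4, 5, 6, 7, 8], the degrees are [7, 7, 7, 7, 7, 7, 7, 7], giving D = diag(7, 7, 7, 7, 7, 7, 7, 7) and L = D - A. Computing the eigenvalues of L and sorting gives [0, 8, 8, 8, 8, 8, 8, 8]. The Fiedler value lambda_2 = 8 is strictly positive, so the graph is connected. By the matrix-tree theorem the graph has (1/8) * product of the nonzero eigenvalues = 262144 spanning trees.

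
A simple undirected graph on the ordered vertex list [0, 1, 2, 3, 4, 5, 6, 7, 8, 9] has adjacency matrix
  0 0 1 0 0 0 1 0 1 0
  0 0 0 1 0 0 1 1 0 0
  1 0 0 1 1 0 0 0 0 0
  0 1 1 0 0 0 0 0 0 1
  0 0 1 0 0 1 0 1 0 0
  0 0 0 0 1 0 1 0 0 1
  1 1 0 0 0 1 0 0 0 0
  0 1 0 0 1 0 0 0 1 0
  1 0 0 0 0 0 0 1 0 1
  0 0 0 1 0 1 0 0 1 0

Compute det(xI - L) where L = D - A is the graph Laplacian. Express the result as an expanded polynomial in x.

Reading degrees in the order [0, 1, 2, 3, 4, 5, 6, 7, 8, 9] gives [3, 3, 3, 3, 3, 3, 3, 3, 3, 3]; set D = diag(3, 3, 3, 3, 3, 3, 3, 3, 3, 3) and form L = D - A. L has integer entries, so p(x) = det(xI - L) has integer coefficients. Expanding the determinant yields x^10 - 30x^9 + 390x^8 - 2880x^7 + 13305x^6 - 39882x^5 + 77640x^4 - 94800x^3 + 66000x^2 - 20000x. The coefficient of x^9 equals -trace(L) = -30, matching the sum of degrees. There is one zero in the spectrum, matching the 1 component.

x^10 - 30x^9 + 390x^8 - 2880x^7 + 13305x^6 - 39882x^5 + 77640x^4 - 94800x^3 + 66000x^2 - 20000x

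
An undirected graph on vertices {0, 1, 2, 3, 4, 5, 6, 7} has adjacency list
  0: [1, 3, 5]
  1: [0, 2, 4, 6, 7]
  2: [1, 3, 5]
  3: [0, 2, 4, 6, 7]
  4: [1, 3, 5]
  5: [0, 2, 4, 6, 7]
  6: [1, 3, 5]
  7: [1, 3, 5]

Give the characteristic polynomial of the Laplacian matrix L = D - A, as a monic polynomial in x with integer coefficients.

With the vertex order [0, 1, 2, 3, 4, 5, 6, 7], the degrees are [3, 5, 3, 5, 3, 5, 3, 3], giving D = diag(3, 5, 3, 5, 3, 5, 3, 3) and L = D - A. L has integer entries, so p(x) = det(xI - L) has integer coefficients. Expanding the determinant yields x^8 - 30x^7 + 375x^6 - 2540x^5 + 10095x^4 - 23598x^3 + 30105x^2 - 16200x. Since p(0) = det(-L) = 0, x divides p(x). There is one zero in the spectrum, matching the 1 component.

x^8 - 30x^7 + 375x^6 - 2540x^5 + 10095x^4 - 23598x^3 + 30105x^2 - 16200x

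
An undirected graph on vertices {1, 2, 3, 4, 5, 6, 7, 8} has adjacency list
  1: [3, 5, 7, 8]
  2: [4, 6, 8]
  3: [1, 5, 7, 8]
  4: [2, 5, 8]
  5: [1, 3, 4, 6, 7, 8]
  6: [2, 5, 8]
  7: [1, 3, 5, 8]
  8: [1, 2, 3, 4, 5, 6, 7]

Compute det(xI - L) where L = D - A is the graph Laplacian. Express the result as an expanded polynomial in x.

With the vertex order [1, 2, 3, 4, 5, 6, 7, 8], the degrees are [4, 3, 4, 3, 6, 3, 4, 7], giving D = diag(4, 3, 4, 3, 6, 3, 4, 7) and L = D - A. L has integer entries, so p(x) = det(xI - L) has integer coefficients. Expanding the determinant yields x^8 - 34x^7 + 481x^6 - 3662x^5 + 16157x^4 - 41144x^3 + 55665x^2 - 30600x. The coefficient of x^7 equals -trace(L) = -34, matching the sum of degrees.

x^8 - 34x^7 + 481x^6 - 3662x^5 + 16157x^4 - 41144x^3 + 55665x^2 - 30600x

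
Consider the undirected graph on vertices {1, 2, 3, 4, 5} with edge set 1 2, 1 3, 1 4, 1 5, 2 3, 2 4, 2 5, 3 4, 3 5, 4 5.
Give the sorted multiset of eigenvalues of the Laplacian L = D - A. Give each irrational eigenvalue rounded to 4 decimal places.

[0, 5, 5, 5, 5]

Reading degrees in the order [1, 2, 3, 4, 5] gives [4, 4, 4, 4, 4]; set D = diag(4, 4, 4, 4, 4) and form L = D - A. The multiplicity of 0 as a Laplacian eigenvalue equals the number of connected components. The largest eigenvalue, 5, is at most the vertex count 5.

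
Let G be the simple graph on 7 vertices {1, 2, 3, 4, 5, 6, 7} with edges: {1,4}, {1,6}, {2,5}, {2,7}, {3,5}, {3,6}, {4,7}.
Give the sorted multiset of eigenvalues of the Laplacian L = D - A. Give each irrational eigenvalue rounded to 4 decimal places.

[0, 0.7530, 0.7530, 2.4450, 2.4450, 3.8019, 3.8019]

With the vertex order [1, 2, 3, 4, 5, 6, 7], the degrees are [2, 2, 2, 2, 2, 2, 2], giving D = diag(2, 2, 2, 2, 2, 2, 2) and L = D - A. Diagonalising L (or applying a numerical eigensolver to the 7x7 matrix) gives the spectrum above. The single zero eigenvalue shows the graph is connected. There is one zero in the spectrum, matching the 1 component. By the matrix-tree theorem the graph has (1/7) * product of the nonzero eigenvalues = 7 spanning trees.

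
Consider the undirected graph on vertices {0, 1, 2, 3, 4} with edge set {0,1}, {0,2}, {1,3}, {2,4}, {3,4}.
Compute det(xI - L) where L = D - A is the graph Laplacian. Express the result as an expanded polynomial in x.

x^5 - 10x^4 + 35x^3 - 50x^2 + 25x

Each diagonal entry of L is the vertex degree and each off-diagonal entry is -1 where an edge is present, 0 otherwise; in the order [0, 1, 2, 3, 4] the diagonal is [2, 2, 2, 2, 2]. L has integer entries, so p(x) = det(xI - L) has integer coefficients. Expanding the determinant yields x^5 - 10x^4 + 35x^3 - 50x^2 + 25x. Since p(0) = det(-L) = 0, x divides p(x). There is one zero in the spectrum, matching the 1 component.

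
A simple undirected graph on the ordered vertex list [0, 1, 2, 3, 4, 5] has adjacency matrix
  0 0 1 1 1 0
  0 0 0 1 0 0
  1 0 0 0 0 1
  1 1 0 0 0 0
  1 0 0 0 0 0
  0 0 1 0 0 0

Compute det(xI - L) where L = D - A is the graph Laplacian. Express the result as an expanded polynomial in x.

x^6 - 10x^5 + 35x^4 - 52x^3 + 31x^2 - 6x

Each diagonal entry of L is the vertex degree and each off-diagonal entry is -1 where an edge is present, 0 otherwise; in the order [0, 1, 2, 3, 4, 5] the diagonal is [3, 1, 2, 2, 1, 1]. L has integer entries, so p(x) = det(xI - L) has integer coefficients. Expanding the determinant yields x^6 - 10x^5 + 35x^4 - 52x^3 + 31x^2 - 6x. Since p(0) = det(-L) = 0, x divides p(x). There is one zero in the spectrum, matching the 1 component. By the matrix-tree theorem the graph has (1/6) * product of the nonzero eigenvalues = 1 spanning tree.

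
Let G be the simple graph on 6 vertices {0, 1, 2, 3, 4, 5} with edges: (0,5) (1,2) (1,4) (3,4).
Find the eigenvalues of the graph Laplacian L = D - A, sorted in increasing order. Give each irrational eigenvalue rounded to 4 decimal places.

Reading degrees in the order [0, 1, 2, 3, 4, 5] gives [1, 2, 1, 1, 2, 1]; set D = diag(1, 2, 1, 1, 2, 1) and form L = D - A. The multiplicity of 0 as a Laplacian eigenvalue equals the number of connected components. The 2 zero eigenvalues correspond to the 2 connected components. The largest eigenvalue, 3.4142, is at most the vertex count 6.

[0, 0, 0.5858, 2, 2, 3.4142]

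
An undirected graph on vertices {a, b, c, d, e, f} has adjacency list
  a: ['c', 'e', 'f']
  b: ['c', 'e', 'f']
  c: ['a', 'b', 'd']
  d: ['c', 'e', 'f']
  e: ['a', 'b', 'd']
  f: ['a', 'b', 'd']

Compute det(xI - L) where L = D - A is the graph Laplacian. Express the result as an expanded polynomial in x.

x^6 - 18x^5 + 126x^4 - 432x^3 + 729x^2 - 486x

Each diagonal entry of L is the vertex degree and each off-diagonal entry is -1 where an edge is present, 0 otherwise; in the order [a, b, c, d, e, f] the diagonal is [3, 3, 3, 3, 3, 3]. The eigenvalues of L are [0, 3, 3, 3, 3, 6]; the characteristic polynomial is the product of (x - lambda_i), which multiplies out to x^6 - 18x^5 + 126x^4 - 432x^3 + 729x^2 - 486x. Since p(0) = det(-L) = 0, x divides p(x). There is one zero in the spectrum, matching the 1 component.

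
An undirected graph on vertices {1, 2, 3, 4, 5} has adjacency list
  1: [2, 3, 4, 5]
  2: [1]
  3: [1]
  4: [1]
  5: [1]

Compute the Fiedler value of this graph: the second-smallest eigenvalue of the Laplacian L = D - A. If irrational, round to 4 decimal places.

1

With the vertex order [1, 2, 3, 4, 5], the degrees are [4, 1, 1, 1, 1], giving D = diag(4, 1, 1, 1, 1) and L = D - A. The sorted Laplacian eigenvalues are [0, 1, 1, 1, 5]; the algebraic connectivity is the second entry, 1. The largest eigenvalue, 5, is at most the vertex count 5.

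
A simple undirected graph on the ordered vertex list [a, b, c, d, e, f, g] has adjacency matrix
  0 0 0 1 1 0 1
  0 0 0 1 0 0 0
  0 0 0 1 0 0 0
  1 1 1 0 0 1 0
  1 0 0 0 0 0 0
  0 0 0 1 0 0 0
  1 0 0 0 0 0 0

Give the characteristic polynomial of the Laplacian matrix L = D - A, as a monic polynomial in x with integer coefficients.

x^7 - 12x^6 + 51x^5 - 98x^4 + 93x^3 - 42x^2 + 7x

Each diagonal entry of L is the vertex degree and each off-diagonal entry is -1 where an edge is present, 0 otherwise; in the order [a, b, c, d, e, f, g] the diagonal is [3, 1, 1, 4, 1, 1, 1]. Computing det(xI - L) by cofactor expansion (or equivalently via sum-over-permutations) gives x^7 - 12x^6 + 51x^5 - 98x^4 + 93x^3 - 42x^2 + 7x. The coefficient of x^6 equals -trace(L) = -12, matching the sum of degrees. By the matrix-tree theorem the graph has (1/7) * product of the nonzero eigenvalues = 1 spanning tree.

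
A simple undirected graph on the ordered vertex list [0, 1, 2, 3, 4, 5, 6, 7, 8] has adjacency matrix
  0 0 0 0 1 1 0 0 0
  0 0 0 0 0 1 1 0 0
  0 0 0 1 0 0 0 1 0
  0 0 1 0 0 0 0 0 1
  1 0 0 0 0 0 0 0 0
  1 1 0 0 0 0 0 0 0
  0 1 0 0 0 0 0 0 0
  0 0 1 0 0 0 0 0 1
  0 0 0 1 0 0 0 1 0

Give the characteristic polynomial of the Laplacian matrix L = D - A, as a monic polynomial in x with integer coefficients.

x^9 - 16x^8 + 105x^7 - 364x^6 + 713x^5 - 776x^4 + 420x^3 - 80x^2

Each diagonal entry of L is the vertex degree and each off-diagonal entry is -1 where an edge is present, 0 otherwise; in the order [0, 1, 2, 3, 4, 5, 6, 7, 8] the diagonal is [2, 2, 2, 2, 1, 2, 1, 2, 2]. Computing det(xI - L) by cofactor expansion (or equivalently via sum-over-permutations) gives x^9 - 16x^8 + 105x^7 - 364x^6 + 713x^5 - 776x^4 + 420x^3 - 80x^2. Since p(0) = det(-L) = 0, x divides p(x). The largest eigenvalue, 4, is at most the vertex count 9. The eigenvalues sum to 16, which equals trace(L) = 2|E|.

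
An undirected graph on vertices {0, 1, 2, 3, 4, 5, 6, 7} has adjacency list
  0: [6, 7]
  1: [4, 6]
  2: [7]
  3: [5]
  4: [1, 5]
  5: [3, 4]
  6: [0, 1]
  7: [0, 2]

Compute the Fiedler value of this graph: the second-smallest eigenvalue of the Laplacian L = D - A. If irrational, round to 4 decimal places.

Each diagonal entry of L is the vertex degree and each off-diagonal entry is -1 where an edge is present, 0 otherwise; in the order [0, 1, 2, 3, 4, 5, 6, 7] the diagonal is [2, 2, 1, 1, 2, 2, 2, 2]. The smallest Laplacian eigenvalue is always 0. The next one, lambda_2 = 0.1522, measures how hard the graph is to disconnect: larger values mean better connectivity.

0.1522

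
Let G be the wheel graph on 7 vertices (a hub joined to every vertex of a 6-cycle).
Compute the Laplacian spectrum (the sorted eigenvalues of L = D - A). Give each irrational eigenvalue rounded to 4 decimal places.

[0, 2, 2, 4, 4, 5, 7]

The graph has 7 vertices and degree multiset [6, 3, 3, 3, 3, 3, 3]; D is the diagonal matrix of degrees and L = D - A. Since every row of L sums to 0, the all-ones vector is in the kernel and 0 is an eigenvalue. By the matrix-tree theorem the graph has (1/7) * product of the nonzero eigenvalues = 320 spanning trees.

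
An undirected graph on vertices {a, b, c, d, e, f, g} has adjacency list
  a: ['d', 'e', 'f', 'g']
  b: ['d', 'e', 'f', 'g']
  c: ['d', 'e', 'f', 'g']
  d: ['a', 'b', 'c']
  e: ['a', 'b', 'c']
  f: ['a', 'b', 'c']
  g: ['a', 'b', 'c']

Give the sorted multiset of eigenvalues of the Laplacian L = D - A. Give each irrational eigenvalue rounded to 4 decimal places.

[0, 3, 3, 3, 4, 4, 7]

Each diagonal entry of L is the vertex degree and each off-diagonal entry is -1 where an edge is present, 0 otherwise; in the order [a, b, c, d, e, f, g] the diagonal is [4, 4, 4, 3, 3, 3, 3]. L is symmetric positive semidefinite, so every eigenvalue is real and nonnegative. There is one zero in the spectrum, matching the 1 component. The largest eigenvalue, 7, is at most the vertex count 7.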